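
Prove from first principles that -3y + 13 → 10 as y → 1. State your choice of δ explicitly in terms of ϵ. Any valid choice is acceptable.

Let ϵ > 0. We need δ > 0 so that 0 < |y − 1| < δ implies |(-3y + 13) − 10| < ϵ.
|(-3y + 13) − 10| = |-3y + 3| = 3|y − 1|.
So 3|y − 1| < ϵ exactly when |y − 1| < ϵ/3.
Take δ = ϵ/3. If 0 < |y − 1| < δ then |(-3y + 13) − 10| = 3|y − 1| < 3·(ϵ/3) = ϵ.

δ = ϵ/3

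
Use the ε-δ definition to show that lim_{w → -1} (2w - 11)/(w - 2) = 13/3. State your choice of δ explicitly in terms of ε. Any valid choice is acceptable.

δ = min(3/2, (9/14)ε)

Suppose ε > 0. We want δ > 0 with 0 < |w + 1| < δ ⇒ |(2w - 11)/(w - 2) − (13/3)| < ε.
Combining over a common denominator, (2w - 11)/(w - 2) − (13/3) = [(2w - 11)·(-3) − (-13)·(w - 2)] / [(-3)·(w - 2)] = 7(w + 1) / ((-3)(w - 2)).
So |(2w - 11)/(w - 2) − (13/3)| = 7|w + 1| / (3·|w − 2|).
Require δ ≤ 3/2, so |w − 2| ≥ |-3| − |w + 1| > 3 − 3/2 = 3/2.
Hence |(2w - 11)/(w - 2) − (13/3)| < 7|w + 1|/(3·(3/2)) = (14/9)|w + 1|, which is < ε once |w + 1| < (9/14)ε.
Take δ = min(3/2, (9/14)ε). Then 0 < |w + 1| < δ forces both bounds, so |(2w - 11)/(w - 2) − (13/3)| < ε.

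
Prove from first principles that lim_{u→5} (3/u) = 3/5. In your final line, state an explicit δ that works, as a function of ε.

δ = min(5/2, (25/6)ε)

Let ε > 0. We seek δ > 0 such that 0 < |u − 5| < δ implies |3/u − (3/5)| < ε.
|3/u − (3/5)| = 3·|5 − u|/(5·|u|) = 3|u − 5|/(5|u|).
Restrict δ ≤ 5/2. Then |u − 5| < 5/2 gives |u| > 5/2, so 5|u| > 25/2.
Then |3/u − (3/5)| < 3|u − 5|/(25/2), which is < ε when |u − 5| < (25/6)ε.
Take δ = min(5/2, (25/6)ε). Then 0 < |u − 5| < δ gives both |u − 5| < 5/2 and |u − 5| < (25/6)ε, so |3/u − (3/5)| < ε.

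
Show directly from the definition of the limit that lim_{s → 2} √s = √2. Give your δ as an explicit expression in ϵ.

δ = min(2, √2·ϵ)

Suppose ϵ > 0. We want δ > 0 such that 0 < |s − 2| < δ implies |√s − √2| < ϵ.
Multiplying by the conjugate, |√s − √2| = |s − 2|/(√s + √2).
Restrict δ ≤ 2 so that |s − 2| < 2 forces s > 0, and then √s + √2 > √2.
Hence |√s − √2| < |s − 2|/√2, which is < ϵ once |s − 2| < √2·ϵ.
Take δ = min(2, √2·ϵ). If 0 < |s − 2| < δ then s > 0 and |√s − √2| < |s − 2|/√2 < ϵ.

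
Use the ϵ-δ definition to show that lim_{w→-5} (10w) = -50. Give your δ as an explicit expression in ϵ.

Fix ϵ > 0. We need δ > 0 so that 0 < |w + 5| < δ implies |(10w) + 50| < ϵ.
|(10w) + 50| = |10w + 50| = 10|w + 5|.
Thus it suffices that |w + 5| < ϵ/10.
Choosing δ = ϵ/10 gives |(10w) + 50| = 10|w + 5| < ϵ whenever |w + 5| < δ.

δ = ϵ/10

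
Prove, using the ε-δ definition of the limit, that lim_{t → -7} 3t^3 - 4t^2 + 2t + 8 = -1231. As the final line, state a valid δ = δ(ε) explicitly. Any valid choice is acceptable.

δ = min(1, ε/569)

Suppose ε > 0. We want δ > 0 such that 0 < |t + 7| < δ implies |(3t^3 - 4t^2 + 2t + 8) + 1231| < ε.
(3t^3 - 4t^2 + 2t + 8) + 1231 = 3t^3 - 4t^2 + 2t + 1239 = (t + 7)(3t^2 - 25t + 177).
So |(3t^3 - 4t^2 + 2t + 8) + 1231| = |t + 7|·|3t^2 - 25t + 177|.
Require δ ≤ 1. Then |t + 7| < 1 gives |t| < 8, and by the triangle inequality |3t^2 - 25t + 177| ≤ 3·8^2 + 25·8 + 177 = 569.
Hence |(3t^3 - 4t^2 + 2t + 8) + 1231| ≤ 569|t + 7| < ε provided |t + 7| < ε/569.
Take δ = min(1, ε/569). Then 0 < |t + 7| < δ gives both |t + 7| < 1 and |t + 7| < ε/569, so |(3t^3 - 4t^2 + 2t + 8) + 1231| < ε.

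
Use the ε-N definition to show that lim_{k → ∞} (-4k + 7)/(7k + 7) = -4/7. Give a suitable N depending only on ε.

N = (11/7)/ε

Suppose ε > 0. For k ≥ 1, |(-4k + 7)/(7k + 7) + 4/7| = |77|/(7(7k + 7)) = 77/(7(7k + 7)).
Since 7k + 7 ≥ 7k for k ≥ 1, this is ≤ 77/(7·7k) = (11/7)/k.
So |(-4k + 7)/(7k + 7) + 4/7| < ε whenever k > (11/7)/ε.
Take N = (11/7)/ε. If k > N then |(-4k + 7)/(7k + 7) + 4/7| ≤ (11/7)/k < ε.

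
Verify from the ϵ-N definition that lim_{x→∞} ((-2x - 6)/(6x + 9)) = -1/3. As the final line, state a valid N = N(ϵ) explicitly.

Let ϵ > 0 be given. We seek N > 0 such that x > N implies |(-2x - 6)/(6x + 9) + 1/3| < ϵ.
(-2x - 6)/(6x + 9) + 1/3 = (6(-2x - 6) − (-2)(6x + 9)) / (6(6x + 9)) = -18/(6(6x + 9)).
For x > 0 we have 6x + 9 > 6x, so |(-2x - 6)/(6x + 9) + 1/3| = 18/(6(6x + 9)) < 18/(6·6x) = (1/2)/x.
Thus |(-2x - 6)/(6x + 9) + 1/3| < ϵ whenever x > (1/2)/ϵ.
Take N = (1/2)/ϵ. If x > N then |(-2x - 6)/(6x + 9) + 1/3| < (1/2)/x < ϵ.

N = (1/2)/ϵ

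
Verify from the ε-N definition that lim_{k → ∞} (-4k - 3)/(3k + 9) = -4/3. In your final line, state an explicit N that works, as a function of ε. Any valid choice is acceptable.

Suppose ε > 0. For k ≥ 1, |(-4k - 3)/(3k + 9) + 4/3| = |27|/(3(3k + 9)) = 27/(3(3k + 9)).
Since 3k + 9 ≥ 3k for k ≥ 1, this is ≤ 27/(3·3k) = 3/k.
So |(-4k - 3)/(3k + 9) + 4/3| < ε whenever k > 3/ε.
Take N = 3/ε. If k > N then |(-4k - 3)/(3k + 9) + 4/3| ≤ 3/k < ε.

N = 3/ε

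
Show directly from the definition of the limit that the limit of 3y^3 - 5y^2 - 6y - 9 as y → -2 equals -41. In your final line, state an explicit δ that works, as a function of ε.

δ = min(1, ε/76)

Let ε > 0. We want δ > 0 such that 0 < |y + 2| < δ implies |(3y^3 - 5y^2 - 6y - 9) + 41| < ε.
(3y^3 - 5y^2 - 6y - 9) + 41 = 3y^3 - 5y^2 - 6y + 32 = (y + 2)(3y^2 - 11y + 16).
So |(3y^3 - 5y^2 - 6y - 9) + 41| = |y + 2|·|3y^2 - 11y + 16|.
Require δ ≤ 1. Then |y + 2| < 1 gives |y| < 3, and by the triangle inequality |3y^2 - 11y + 16| ≤ 3·3^2 + 11·3 + 16 = 76.
Hence |(3y^3 - 5y^2 - 6y - 9) + 41| ≤ 76|y + 2| < ε provided |y + 2| < ε/76.
Take δ = min(1, ε/76). Then 0 < |y + 2| < δ gives both |y + 2| < 1 and |y + 2| < ε/76, so |(3y^3 - 5y^2 - 6y - 9) + 41| < ε.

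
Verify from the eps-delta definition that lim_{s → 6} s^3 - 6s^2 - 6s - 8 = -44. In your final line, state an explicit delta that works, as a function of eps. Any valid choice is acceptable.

Let eps > 0 be given. We want delta > 0 such that 0 < |s − 6| < delta implies |(s^3 - 6s^2 - 6s - 8) + 44| < eps.
(s^3 - 6s^2 - 6s - 8) + 44 = s^3 - 6s^2 - 6s + 36 = (s − 6)(s^2 - 6).
So |(s^3 - 6s^2 - 6s - 8) + 44| = |s − 6|·|s^2 - 6|.
Require delta ≤ 1. Then |s − 6| < 1 gives |s| < 7, and by the triangle inequality |s^2 - 6| ≤ 7^2 + 6 = 55.
Hence |(s^3 - 6s^2 - 6s - 8) + 44| ≤ 55|s − 6| < eps provided |s − 6| < eps/55.
Choosing delta = min(1, eps/55) ensures both conditions, hence |(s^3 - 6s^2 - 6s - 8) + 44| < eps.

delta = min(1, eps/55)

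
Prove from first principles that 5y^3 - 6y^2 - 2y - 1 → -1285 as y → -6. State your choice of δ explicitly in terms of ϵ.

δ = min(2, ϵ/822)

Suppose ϵ > 0. We want δ > 0 such that 0 < |y + 6| < δ implies |(5y^3 - 6y^2 - 2y - 1) + 1285| < ϵ.
(5y^3 - 6y^2 - 2y - 1) + 1285 = 5y^3 - 6y^2 - 2y + 1284 = (y + 6)(5y^2 - 36y + 214).
So |(5y^3 - 6y^2 - 2y - 1) + 1285| = |y + 6|·|5y^2 - 36y + 214|.
Require δ ≤ 2. Then |y + 6| < 2 gives |y| < 8, and by the triangle inequality |5y^2 - 36y + 214| ≤ 5·8^2 + 36·8 + 214 = 822.
Hence |(5y^3 - 6y^2 - 2y - 1) + 1285| ≤ 822|y + 6| < ϵ provided |y + 6| < ϵ/822.
Choosing δ = min(2, ϵ/822) ensures both conditions, hence |(5y^3 - 6y^2 - 2y - 1) + 1285| < ϵ.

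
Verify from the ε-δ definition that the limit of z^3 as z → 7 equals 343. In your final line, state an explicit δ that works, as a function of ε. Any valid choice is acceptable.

Let ε > 0 be given. We seek δ > 0 with 0 < |z − 7| < δ ⇒ |z^3 − 343| < ε.
Factor: z^3 − 343 = (z − 7)(z^2 + 7z + 49), so |z^3 − 343| = |z − 7|·|z^2 + 7z + 49|.
Impose δ ≤ 1 so that |z| < 8; then |z^2 + 7z + 49| ≤ 169.
Hence |z^3 − 343| ≤ 169|z − 7|, which is < ε once |z − 7| < ε/169.
Take δ = min(1, ε/169). If 0 < |z − 7| < δ then both bounds hold and |z^3 − 343| ≤ 169|z − 7| < 169·(ε/169) = ε.

δ = min(1, ε/169)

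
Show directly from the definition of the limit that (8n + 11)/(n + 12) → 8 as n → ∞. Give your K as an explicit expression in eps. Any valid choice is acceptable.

K = 85/eps

Let eps > 0. For n ≥ 1, |(8n + 11)/(n + 12) − 8| = |-85|/((n + 12)) = 85/((n + 12)).
Since n + 12 ≥ n for n ≥ 1, this is ≤ 85/(n) = 85/n.
So |(8n + 11)/(n + 12) − 8| < eps whenever n > 85/eps.
Take K = 85/eps. If n > K then |(8n + 11)/(n + 12) − 8| ≤ 85/n < eps.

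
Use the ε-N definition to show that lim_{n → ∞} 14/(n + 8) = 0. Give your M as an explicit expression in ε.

M = 14/ε

Let ε > 0. For n ≥ 1, |14/(n + 8) − 0| = 14/(n + 8) ≤ 14/n.
We need 14/n < ε, i.e. n > 14/ε.
Take M = 14/ε. If n > M then |14/(n + 8)| ≤ 14/n < ε.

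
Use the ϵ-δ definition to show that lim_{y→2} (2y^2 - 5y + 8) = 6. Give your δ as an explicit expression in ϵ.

δ = min(1, ϵ/7)

Let ϵ > 0. We want δ > 0 such that 0 < |y − 2| < δ implies |(2y^2 - 5y + 8) − 6| < ϵ.
(2y^2 - 5y + 8) − 6 = 2y^2 - 5y + 2 = (y − 2)(2y - 1).
So |(2y^2 - 5y + 8) − 6| = |y − 2|·|2y - 1|.
Assume first that |y − 2| < 1, so |y| < 3. Then |2y - 1| ≤ 2·3 + 1 = 7.
Hence |(2y^2 - 5y + 8) − 6| ≤ 7|y − 2| < ϵ provided |y − 2| < ϵ/7.
Choosing δ = min(1, ϵ/7) ensures both conditions, hence |(2y^2 - 5y + 8) − 6| < ϵ.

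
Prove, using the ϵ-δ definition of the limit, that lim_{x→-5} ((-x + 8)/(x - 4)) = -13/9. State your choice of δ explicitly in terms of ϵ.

δ = min(9/2, (81/8)ϵ)

Let ϵ > 0. We want δ > 0 with 0 < |x + 5| < δ ⇒ |(-x + 8)/(x - 4) + 13/9| < ϵ.
Combining over a common denominator, (-x + 8)/(x - 4) + 13/9 = [(-x + 8)·(-9) − 13·(x - 4)] / [(-9)·(x - 4)] = -4(x + 5) / ((-9)(x - 4)).
So |(-x + 8)/(x - 4) + 13/9| = 4|x + 5| / (9·|x − 4|).
Require δ ≤ 9/2, so |x − 4| ≥ |-9| − |x + 5| > 9 − 9/2 = 9/2.
Hence |(-x + 8)/(x - 4) + 13/9| < 4|x + 5|/(9·(9/2)) = (8/81)|x + 5|, which is < ϵ once |x + 5| < (81/8)ϵ.
Take δ = min(9/2, (81/8)ϵ). Then 0 < |x + 5| < δ forces both bounds, so |(-x + 8)/(x - 4) + 13/9| < ϵ.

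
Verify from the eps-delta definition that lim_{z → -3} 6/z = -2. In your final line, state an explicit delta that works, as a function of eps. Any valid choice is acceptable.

Fix eps > 0. We seek delta > 0 such that 0 < |z + 3| < delta implies |6/z + 2| < eps.
|6/z + 2| = 6·|-3 − z|/(3·|z|) = 6|z + 3|/(3|z|).
Restrict delta ≤ 3/2. Then |z + 3| < 3/2 gives |z| > 3/2, so 3|z| > 9/2.
Then |6/z + 2| < 6|z + 3|/(9/2), which is < eps when |z + 3| < (3/4)eps.
Take delta = min(3/2, (3/4)eps). Then 0 < |z + 3| < delta gives both |z + 3| < 3/2 and |z + 3| < (3/4)eps, so |6/z + 2| < eps.

delta = min(3/2, (3/4)eps)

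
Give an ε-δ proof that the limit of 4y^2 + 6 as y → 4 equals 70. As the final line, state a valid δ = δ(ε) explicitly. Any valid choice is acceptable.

Let ε > 0. We want δ > 0 such that 0 < |y − 4| < δ implies |(4y^2 + 6) − 70| < ε.
(4y^2 + 6) − 70 = 4y^2 - 64 = (y − 4)(4y + 16).
So |(4y^2 + 6) − 70| = |y − 4|·|4y + 16|.
Assume first that |y − 4| < 1, so |y| < 5. Then |4y + 16| ≤ 4·5 + 16 = 36.
Hence |(4y^2 + 6) − 70| ≤ 36|y − 4| < ε provided |y − 4| < ε/36.
Choosing δ = min(1, ε/36) ensures both conditions, hence |(4y^2 + 6) − 70| < ε.

δ = min(1, ε/36)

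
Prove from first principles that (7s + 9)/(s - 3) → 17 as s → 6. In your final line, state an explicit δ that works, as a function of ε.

Suppose ε > 0. We want δ > 0 with 0 < |s − 6| < δ ⇒ |(7s + 9)/(s - 3) − 17| < ε.
Combining over a common denominator, (7s + 9)/(s - 3) − 17 = [(7s + 9)·3 − 51·(s - 3)] / [3·(s - 3)] = -30(s − 6) / (3(s - 3)).
So |(7s + 9)/(s - 3) − 17| = 30|s − 6| / (3·|s − 3|).
Require δ ≤ 3/2, so |s − 3| ≥ |3| − |s − 6| > 3 − 3/2 = 3/2.
Hence |(7s + 9)/(s - 3) − 17| < 30|s − 6|/(3·(3/2)) = (20/3)|s − 6|, which is < ε once |s − 6| < (3/20)ε.
Take δ = min(3/2, (3/20)ε). Then 0 < |s − 6| < δ forces both bounds, so |(7s + 9)/(s - 3) − 17| < ε.

δ = min(3/2, (3/20)ε)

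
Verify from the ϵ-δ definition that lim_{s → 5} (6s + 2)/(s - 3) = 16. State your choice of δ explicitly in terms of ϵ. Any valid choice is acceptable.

Let ϵ > 0 be given. We want δ > 0 with 0 < |s − 5| < δ ⇒ |(6s + 2)/(s - 3) − 16| < ϵ.
Combining over a common denominator, (6s + 2)/(s - 3) − 16 = [(6s + 2)·2 − 32·(s - 3)] / [2·(s - 3)] = -20(s − 5) / (2(s - 3)).
So |(6s + 2)/(s - 3) − 16| = 20|s − 5| / (2·|s − 3|).
Require δ ≤ 1, so |s − 3| ≥ |2| − |s − 5| > 2 − 1 = 1.
Hence |(6s + 2)/(s - 3) − 16| < 20|s − 5|/(2·1) = 10|s − 5|, which is < ϵ once |s − 5| < (1/10)ϵ.
Take δ = min(1, (1/10)ϵ). Then 0 < |s − 5| < δ forces both bounds, so |(6s + 2)/(s - 3) − 16| < ϵ.

δ = min(1, (1/10)ϵ)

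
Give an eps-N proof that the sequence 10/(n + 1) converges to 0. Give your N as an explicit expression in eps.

N = 10/eps

Let eps > 0. For n ≥ 1, |10/(n + 1) − 0| = 10/(n + 1) ≤ 10/n.
We need 10/n < eps, i.e. n > 10/eps.
Take N = 10/eps. If n > N then |10/(n + 1)| ≤ 10/n < eps.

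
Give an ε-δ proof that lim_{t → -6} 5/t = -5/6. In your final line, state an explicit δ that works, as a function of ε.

δ = min(3, (18/5)ε)

Let ε > 0. We seek δ > 0 such that 0 < |t + 6| < δ implies |5/t + 5/6| < ε.
|5/t + 5/6| = 5·|-6 − t|/(6·|t|) = 5|t + 6|/(6|t|).
Restrict δ ≤ 3. Then |t + 6| < 3 gives |t| > 3, so 6|t| > 18.
Then |5/t + 5/6| < 5|t + 6|/18, which is < ε when |t + 6| < (18/5)ε.
Take δ = min(3, (18/5)ε). Then 0 < |t + 6| < δ gives both |t + 6| < 3 and |t + 6| < (18/5)ε, so |5/t + 5/6| < ε.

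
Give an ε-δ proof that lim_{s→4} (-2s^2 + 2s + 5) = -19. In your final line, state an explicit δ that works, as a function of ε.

Let ε > 0. We want δ > 0 such that 0 < |s − 4| < δ implies |(-2s^2 + 2s + 5) + 19| < ε.
(-2s^2 + 2s + 5) + 19 = -2s^2 + 2s + 24 = (s − 4)(-2s - 6).
So |(-2s^2 + 2s + 5) + 19| = |s − 4|·|-2s - 6|.
Require δ ≤ 2. Then |s − 4| < 2 gives |s| < 6, and by the triangle inequality |-2s - 6| ≤ 2·6 + 6 = 18.
Hence |(-2s^2 + 2s + 5) + 19| ≤ 18|s − 4| < ε provided |s − 4| < ε/18.
Choosing δ = min(2, ε/18) ensures both conditions, hence |(-2s^2 + 2s + 5) + 19| < ε.

δ = min(2, ε/18)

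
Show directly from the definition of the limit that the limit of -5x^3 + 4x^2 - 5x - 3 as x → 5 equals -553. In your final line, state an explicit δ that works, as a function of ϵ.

Let ϵ > 0. We want δ > 0 such that 0 < |x − 5| < δ implies |(-5x^3 + 4x^2 - 5x - 3) + 553| < ϵ.
(-5x^3 + 4x^2 - 5x - 3) + 553 = -5x^3 + 4x^2 - 5x + 550 = (x − 5)(-5x^2 - 21x - 110).
So |(-5x^3 + 4x^2 - 5x - 3) + 553| = |x − 5|·|-5x^2 - 21x - 110|.
Require δ ≤ 1. Then |x − 5| < 1 gives |x| < 6, and by the triangle inequality |-5x^2 - 21x - 110| ≤ 5·6^2 + 21·6 + 110 = 416.
Hence |(-5x^3 + 4x^2 - 5x - 3) + 553| ≤ 416|x − 5| < ϵ provided |x − 5| < ϵ/416.
Take δ = min(1, ϵ/416). Then 0 < |x − 5| < δ gives both |x − 5| < 1 and |x − 5| < ϵ/416, so |(-5x^3 + 4x^2 - 5x - 3) + 553| < ϵ.

δ = min(1, ϵ/416)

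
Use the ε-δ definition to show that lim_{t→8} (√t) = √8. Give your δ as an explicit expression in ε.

Suppose ε > 0. We want δ > 0 such that 0 < |t − 8| < δ implies |√t − √8| < ε.
Rationalise: √t − √8 = (t − 8)/(√t + √8), so |√t − √8| = |t − 8|/(√t + √8).
Restrict δ ≤ 8 so that |t − 8| < 8 forces t > 0, and then √t + √8 > √8.
Hence |√t − √8| < |t − 8|/√8, which is < ε once |t − 8| < √8·ε.
Take δ = min(8, √8·ε). If 0 < |t − 8| < δ then t > 0 and |√t − √8| < |t − 8|/√8 < ε.

δ = min(8, √8·ε)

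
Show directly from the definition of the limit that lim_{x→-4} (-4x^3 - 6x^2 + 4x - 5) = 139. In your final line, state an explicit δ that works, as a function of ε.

δ = min(1, ε/186)

Let ε > 0 be given. We want δ > 0 such that 0 < |x + 4| < δ implies |(-4x^3 - 6x^2 + 4x - 5) − 139| < ε.
(-4x^3 - 6x^2 + 4x - 5) − 139 = -4x^3 - 6x^2 + 4x - 144 = (x + 4)(-4x^2 + 10x - 36).
So |(-4x^3 - 6x^2 + 4x - 5) − 139| = |x + 4|·|-4x^2 + 10x - 36|.
Assume first that |x + 4| < 1, so |x| < 5. Then |-4x^2 + 10x - 36| ≤ 4·5^2 + 10·5 + 36 = 186.
Hence |(-4x^3 - 6x^2 + 4x - 5) − 139| ≤ 186|x + 4| < ε provided |x + 4| < ε/186.
Take δ = min(1, ε/186). Then 0 < |x + 4| < δ gives both |x + 4| < 1 and |x + 4| < ε/186, so |(-4x^3 - 6x^2 + 4x - 5) − 139| < ε.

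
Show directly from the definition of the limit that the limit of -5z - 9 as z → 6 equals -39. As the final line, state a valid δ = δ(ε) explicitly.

Let ε > 0. We need δ > 0 so that 0 < |z − 6| < δ implies |(-5z - 9) + 39| < ε.
|(-5z - 9) + 39| = |-5z + 30| = 5|z − 6|.
Thus it suffices that |z − 6| < ε/5.
Choosing δ = ε/5 gives |(-5z - 9) + 39| = 5|z − 6| < ε whenever |z − 6| < δ.

δ = ε/5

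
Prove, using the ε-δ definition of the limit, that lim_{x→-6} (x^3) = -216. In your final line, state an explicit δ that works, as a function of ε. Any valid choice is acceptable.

Let ε > 0 be given. We seek δ > 0 with 0 < |x + 6| < δ ⇒ |x^3 + 216| < ε.
Factor: x^3 + 216 = (x + 6)(x^2 - 6x + 36), so |x^3 + 216| = |x + 6|·|x^2 - 6x + 36|.
Impose δ ≤ 1 so that |x| < 7; then |x^2 - 6x + 36| ≤ 127.
Hence |x^3 + 216| ≤ 127|x + 6|, which is < ε once |x + 6| < ε/127.
Take δ = min(1, ε/127). If 0 < |x + 6| < δ then both bounds hold and |x^3 + 216| ≤ 127|x + 6| < 127·(ε/127) = ε.

δ = min(1, ε/127)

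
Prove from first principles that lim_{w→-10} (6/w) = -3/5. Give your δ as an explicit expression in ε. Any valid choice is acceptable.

δ = min(5, (25/3)ε)

Fix ε > 0. We seek δ > 0 such that 0 < |w + 10| < δ implies |6/w + 3/5| < ε.
|6/w + 3/5| = 6·|-10 − w|/(10·|w|) = 6|w + 10|/(10|w|).
Restrict δ ≤ 5. Then |w + 10| < 5 gives |w| > 5, so 10|w| > 50.
Then |6/w + 3/5| < 6|w + 10|/50, which is < ε when |w + 10| < (25/3)ε.
Take δ = min(5, (25/3)ε). Then 0 < |w + 10| < δ gives both |w + 10| < 5 and |w + 10| < (25/3)ε, so |6/w + 3/5| < ε.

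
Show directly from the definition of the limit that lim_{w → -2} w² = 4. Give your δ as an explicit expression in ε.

δ = min(1, ε/5)

Let ε > 0 be given. We seek δ > 0 with 0 < |w + 2| < δ ⇒ |w² − 4| < ε.
Factor: w² − 4 = (w + 2)(w - 2), so |w² − 4| = |w + 2|·|w - 2|.
Impose δ ≤ 1 so that |w| < 3; then |w - 2| ≤ 5.
Hence |w² − 4| ≤ 5|w + 2|, which is < ε once |w + 2| < ε/5.
Take δ = min(1, ε/5). If 0 < |w + 2| < δ then both bounds hold and |w² − 4| ≤ 5|w + 2| < 5·(ε/5) = ε.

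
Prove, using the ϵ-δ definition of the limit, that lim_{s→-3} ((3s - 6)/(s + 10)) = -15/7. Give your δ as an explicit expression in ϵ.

Let ϵ > 0. We want δ > 0 with 0 < |s + 3| < δ ⇒ |(3s - 6)/(s + 10) + 15/7| < ϵ.
Combining over a common denominator, (3s - 6)/(s + 10) + 15/7 = [(3s - 6)·7 − (-15)·(s + 10)] / [7·(s + 10)] = 36(s + 3) / (7(s + 10)).
So |(3s - 6)/(s + 10) + 15/7| = 36|s + 3| / (7·|s + 10|).
Restrict δ ≤ 7/2. Then |s + 3| < 7/2 gives |s + 10| = |(s + 3) + 7| ≥ 7 − 7/2 = 7/2.
Hence |(3s - 6)/(s + 10) + 15/7| < 36|s + 3|/(7·(7/2)) = (72/49)|s + 3|, which is < ϵ once |s + 3| < (49/72)ϵ.
Take δ = min(7/2, (49/72)ϵ). Then 0 < |s + 3| < δ forces both bounds, so |(3s - 6)/(s + 10) + 15/7| < ϵ.

δ = min(7/2, (49/72)ϵ)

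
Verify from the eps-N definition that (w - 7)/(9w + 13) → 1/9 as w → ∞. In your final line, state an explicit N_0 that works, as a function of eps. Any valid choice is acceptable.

Fix eps > 0. We seek N_0 > 0 such that w > N_0 implies |(w - 7)/(9w + 13) − (1/9)| < eps.
(w - 7)/(9w + 13) − (1/9) = (9(w - 7) − (9w + 13)) / (9(9w + 13)) = -76/(9(9w + 13)).
For w > 0 we have 9w + 13 > 9w, so |(w - 7)/(9w + 13) − (1/9)| = 76/(9(9w + 13)) < 76/(9·9w) = (76/81)/w.
Thus |(w - 7)/(9w + 13) − (1/9)| < eps whenever w > (76/81)/eps.
Take N_0 = (76/81)/eps. If w > N_0 then |(w - 7)/(9w + 13) − (1/9)| < (76/81)/w < eps.

N_0 = (76/81)/eps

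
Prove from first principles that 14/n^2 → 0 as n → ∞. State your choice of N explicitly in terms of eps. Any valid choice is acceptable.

N = (14/eps)^{1/2}

Suppose eps > 0. For n ≥ 1, |14/n^2 − 0| = 14/n^2.
14/n^2 < eps ⇔ n^2 > 14/eps ⇔ n > (14/eps)^{1/2}.
Take N = (14/eps)^{1/2}. Then n > N implies 14/n^2 < eps.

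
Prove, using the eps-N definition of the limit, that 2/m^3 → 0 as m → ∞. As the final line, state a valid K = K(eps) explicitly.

Fix eps > 0. For m ≥ 1, |2/m^3 − 0| = 2/m^3.
2/m^3 < eps ⇔ m^3 > 2/eps ⇔ m > (2/eps)^{1/3}.
Take K = (2/eps)^{1/3}. Then m > K implies 2/m^3 < eps.

K = (2/eps)^{1/3}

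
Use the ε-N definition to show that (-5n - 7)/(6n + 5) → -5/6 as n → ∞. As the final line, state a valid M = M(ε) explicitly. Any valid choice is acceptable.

Let ε > 0. For n ≥ 1, |(-5n - 7)/(6n + 5) + 5/6| = |-17|/(6(6n + 5)) = 17/(6(6n + 5)).
Since 6n + 5 ≥ 6n for n ≥ 1, this is ≤ 17/(6·6n) = (17/36)/n.
So |(-5n - 7)/(6n + 5) + 5/6| < ε whenever n > (17/36)/ε.
Take M = (17/36)/ε. If n > M then |(-5n - 7)/(6n + 5) + 5/6| ≤ (17/36)/n < ε.

M = (17/36)/ε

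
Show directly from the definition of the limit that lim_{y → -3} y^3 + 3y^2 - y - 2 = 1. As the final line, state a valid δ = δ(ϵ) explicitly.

Fix ϵ > 0. We want δ > 0 such that 0 < |y + 3| < δ implies |(y^3 + 3y^2 - y - 2) − 1| < ϵ.
(y^3 + 3y^2 - y - 2) − 1 = y^3 + 3y^2 - y - 3 = (y + 3)(y^2 - 1).
So |(y^3 + 3y^2 - y - 2) − 1| = |y + 3|·|y^2 - 1|.
Assume first that |y + 3| < 1, so |y| < 4. Then |y^2 - 1| ≤ 4^2 + 1 = 17.
Hence |(y^3 + 3y^2 - y - 2) − 1| ≤ 17|y + 3| < ϵ provided |y + 3| < ϵ/17.
Choosing δ = min(1, ϵ/17) ensures both conditions, hence |(y^3 + 3y^2 - y - 2) − 1| < ϵ.

δ = min(1, ϵ/17)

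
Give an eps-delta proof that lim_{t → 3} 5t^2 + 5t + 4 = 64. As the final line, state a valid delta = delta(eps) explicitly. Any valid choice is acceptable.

delta = min(1, eps/40)

Fix eps > 0. We want delta > 0 such that 0 < |t − 3| < delta implies |(5t^2 + 5t + 4) − 64| < eps.
(5t^2 + 5t + 4) − 64 = 5t^2 + 5t - 60 = (t − 3)(5t + 20).
So |(5t^2 + 5t + 4) − 64| = |t − 3|·|5t + 20|.
Require delta ≤ 1. Then |t − 3| < 1 gives |t| < 4, and by the triangle inequality |5t + 20| ≤ 5·4 + 20 = 40.
Hence |(5t^2 + 5t + 4) − 64| ≤ 40|t − 3| < eps provided |t − 3| < eps/40.
Take delta = min(1, eps/40). Then 0 < |t − 3| < delta gives both |t − 3| < 1 and |t − 3| < eps/40, so |(5t^2 + 5t + 4) − 64| < eps.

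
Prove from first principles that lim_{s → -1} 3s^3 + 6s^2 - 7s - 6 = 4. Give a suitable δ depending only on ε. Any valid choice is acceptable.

Suppose ε > 0. We want δ > 0 such that 0 < |s + 1| < δ implies |(3s^3 + 6s^2 - 7s - 6) − 4| < ε.
(3s^3 + 6s^2 - 7s - 6) − 4 = 3s^3 + 6s^2 - 7s - 10 = (s + 1)(3s^2 + 3s - 10).
So |(3s^3 + 6s^2 - 7s - 6) − 4| = |s + 1|·|3s^2 + 3s - 10|.
Assume first that |s + 1| < 1, so |s| < 2. Then |3s^2 + 3s - 10| ≤ 3·2^2 + 3·2 + 10 = 28.
Hence |(3s^3 + 6s^2 - 7s - 6) − 4| ≤ 28|s + 1| < ε provided |s + 1| < ε/28.
Take δ = min(1, ε/28). Then 0 < |s + 1| < δ gives both |s + 1| < 1 and |s + 1| < ε/28, so |(3s^3 + 6s^2 - 7s - 6) − 4| < ε.

δ = min(1, ε/28)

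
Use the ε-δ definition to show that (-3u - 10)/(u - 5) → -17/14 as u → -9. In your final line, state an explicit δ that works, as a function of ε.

Suppose ε > 0. We want δ > 0 with 0 < |u + 9| < δ ⇒ |(-3u - 10)/(u - 5) + 17/14| < ε.
Combining over a common denominator, (-3u - 10)/(u - 5) + 17/14 = [(-3u - 10)·(-14) − 17·(u - 5)] / [(-14)·(u - 5)] = 25(u + 9) / ((-14)(u - 5)).
So |(-3u - 10)/(u - 5) + 17/14| = 25|u + 9| / (14·|u − 5|).
Restrict δ ≤ 7. Then |u + 9| < 7 gives |u − 5| = |(u + 9) + (-14)| ≥ 14 − 7 = 7.
Hence |(-3u - 10)/(u - 5) + 17/14| < 25|u + 9|/(14·7) = (25/98)|u + 9|, which is < ε once |u + 9| < (98/25)ε.
Take δ = min(7, (98/25)ε). Then 0 < |u + 9| < δ forces both bounds, so |(-3u - 10)/(u - 5) + 17/14| < ε.

δ = min(7, (98/25)ε)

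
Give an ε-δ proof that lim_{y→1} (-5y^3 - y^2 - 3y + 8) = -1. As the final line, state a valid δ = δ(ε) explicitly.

Let ε > 0. We want δ > 0 such that 0 < |y − 1| < δ implies |(-5y^3 - y^2 - 3y + 8) + 1| < ε.
(-5y^3 - y^2 - 3y + 8) + 1 = -5y^3 - y^2 - 3y + 9 = (y − 1)(-5y^2 - 6y - 9).
So |(-5y^3 - y^2 - 3y + 8) + 1| = |y − 1|·|-5y^2 - 6y - 9|.
Assume first that |y − 1| < 1, so |y| < 2. Then |-5y^2 - 6y - 9| ≤ 5·2^2 + 6·2 + 9 = 41.
Hence |(-5y^3 - y^2 - 3y + 8) + 1| ≤ 41|y − 1| < ε provided |y − 1| < ε/41.
Take δ = min(1, ε/41). Then 0 < |y − 1| < δ gives both |y − 1| < 1 and |y − 1| < ε/41, so |(-5y^3 - y^2 - 3y + 8) + 1| < ε.

δ = min(1, ε/41)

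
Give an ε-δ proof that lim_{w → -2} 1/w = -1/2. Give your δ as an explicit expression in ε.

δ = min(1, 2ε)

Let ε > 0 be given. We seek δ > 0 such that 0 < |w + 2| < δ implies |1/w + 1/2| < ε.
|1/w + 1/2| = |-2 − w|/(2·|w|) = |w + 2|/(2|w|).
Restrict δ ≤ 1. Then |w + 2| < 1 gives |w| > 1, so 2|w| > 2.
Then |1/w + 1/2| < |w + 2|/2, which is < ε when |w + 2| < 2ε.
Take δ = min(1, 2ε). Then 0 < |w + 2| < δ gives both |w + 2| < 1 and |w + 2| < 2ε, so |1/w + 1/2| < ε.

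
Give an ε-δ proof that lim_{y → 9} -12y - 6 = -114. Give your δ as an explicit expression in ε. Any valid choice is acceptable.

Let ε > 0 be given. We need δ > 0 so that 0 < |y − 9| < δ implies |(-12y - 6) + 114| < ε.
Since (-12y - 6) + 114 = -12(y − 9), we have |(-12y - 6) + 114| = 12|y − 9|.
Thus it suffices that |y − 9| < ε/12.
Choosing δ = ε/12 gives |(-12y - 6) + 114| = 12|y − 9| < ε whenever |y − 9| < δ.

δ = ε/12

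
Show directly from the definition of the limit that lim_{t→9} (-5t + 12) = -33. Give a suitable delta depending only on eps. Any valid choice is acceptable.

Suppose eps > 0. We need delta > 0 so that 0 < |t − 9| < delta implies |(-5t + 12) + 33| < eps.
|(-5t + 12) + 33| = |-5t + 45| = 5|t − 9|.
Thus it suffices that |t − 9| < eps/5.
Take delta = eps/5. If 0 < |t − 9| < delta then |(-5t + 12) + 33| = 5|t − 9| < 5·(eps/5) = eps.

delta = eps/5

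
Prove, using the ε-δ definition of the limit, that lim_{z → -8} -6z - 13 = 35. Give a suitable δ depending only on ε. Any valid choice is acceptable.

δ = ε/6

Let ε > 0. We need δ > 0 so that 0 < |z + 8| < δ implies |(-6z - 13) − 35| < ε.
Since (-6z - 13) − 35 = -6(z + 8), we have |(-6z - 13) − 35| = 6|z + 8|.
So 6|z + 8| < ε exactly when |z + 8| < ε/6.
Choosing δ = ε/6 gives |(-6z - 13) − 35| = 6|z + 8| < ε whenever |z + 8| < δ.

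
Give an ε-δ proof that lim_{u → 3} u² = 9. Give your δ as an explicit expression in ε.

Let ε > 0. We seek δ > 0 with 0 < |u − 3| < δ ⇒ |u² − 9| < ε.
Factor: u² − 9 = (u − 3)(u + 3), so |u² − 9| = |u − 3|·|u + 3|.
Restrict δ ≤ 1. Then |u − 3| < 1 gives |u| < 4, so by the triangle inequality |u + 3| ≤ 4 + 3 = 7.
Hence |u² − 9| ≤ 7|u − 3|, which is < ε once |u − 3| < ε/7.
Take δ = min(1, ε/7). If 0 < |u − 3| < δ then both bounds hold and |u² − 9| ≤ 7|u − 3| < 7·(ε/7) = ε.

δ = min(1, ε/7)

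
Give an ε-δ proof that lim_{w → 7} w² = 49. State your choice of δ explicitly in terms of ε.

Let ε > 0 be given. We seek δ > 0 with 0 < |w − 7| < δ ⇒ |w² − 49| < ε.
Factor: w² − 49 = (w − 7)(w + 7), so |w² − 49| = |w − 7|·|w + 7|.
Restrict δ ≤ 1. Then |w − 7| < 1 gives |w| < 8, so by the triangle inequality |w + 7| ≤ 8 + 7 = 15.
Hence |w² − 49| ≤ 15|w − 7|, which is < ε once |w − 7| < ε/15.
Take δ = min(1, ε/15). If 0 < |w − 7| < δ then both bounds hold and |w² − 49| ≤ 15|w − 7| < 15·(ε/15) = ε.

δ = min(1, ε/15)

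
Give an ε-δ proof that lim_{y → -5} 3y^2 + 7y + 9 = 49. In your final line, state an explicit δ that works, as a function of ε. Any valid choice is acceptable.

δ = min(1, ε/26)

Let ε > 0 be given. We want δ > 0 such that 0 < |y + 5| < δ implies |(3y^2 + 7y + 9) − 49| < ε.
(3y^2 + 7y + 9) − 49 = 3y^2 + 7y - 40 = (y + 5)(3y - 8).
So |(3y^2 + 7y + 9) − 49| = |y + 5|·|3y - 8|.
Require δ ≤ 1. Then |y + 5| < 1 gives |y| < 6, and by the triangle inequality |3y - 8| ≤ 3·6 + 8 = 26.
Hence |(3y^2 + 7y + 9) − 49| ≤ 26|y + 5| < ε provided |y + 5| < ε/26.
Choosing δ = min(1, ε/26) ensures both conditions, hence |(3y^2 + 7y + 9) − 49| < ε.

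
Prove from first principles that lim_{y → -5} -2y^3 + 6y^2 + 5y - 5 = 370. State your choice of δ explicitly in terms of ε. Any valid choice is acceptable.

δ = min(1, ε/243)

Fix ε > 0. We want δ > 0 such that 0 < |y + 5| < δ implies |(-2y^3 + 6y^2 + 5y - 5) − 370| < ε.
(-2y^3 + 6y^2 + 5y - 5) − 370 = -2y^3 + 6y^2 + 5y - 375 = (y + 5)(-2y^2 + 16y - 75).
So |(-2y^3 + 6y^2 + 5y - 5) − 370| = |y + 5|·|-2y^2 + 16y - 75|.
Require δ ≤ 1. Then |y + 5| < 1 gives |y| < 6, and by the triangle inequality |-2y^2 + 16y - 75| ≤ 2·6^2 + 16·6 + 75 = 243.
Hence |(-2y^3 + 6y^2 + 5y - 5) − 370| ≤ 243|y + 5| < ε provided |y + 5| < ε/243.
Take δ = min(1, ε/243). Then 0 < |y + 5| < δ gives both |y + 5| < 1 and |y + 5| < ε/243, so |(-2y^3 + 6y^2 + 5y - 5) − 370| < ε.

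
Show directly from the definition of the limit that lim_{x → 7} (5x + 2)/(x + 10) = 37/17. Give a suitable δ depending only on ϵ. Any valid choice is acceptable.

δ = min(17/2, (289/96)ϵ)

Let ϵ > 0 be given. We want δ > 0 with 0 < |x − 7| < δ ⇒ |(5x + 2)/(x + 10) − (37/17)| < ϵ.
Combining over a common denominator, (5x + 2)/(x + 10) − (37/17) = [(5x + 2)·17 − 37·(x + 10)] / [17·(x + 10)] = 48(x − 7) / (17(x + 10)).
So |(5x + 2)/(x + 10) − (37/17)| = 48|x − 7| / (17·|x + 10|).
Require δ ≤ 17/2, so |x + 10| ≥ |17| − |x − 7| > 17 − 17/2 = 17/2.
Hence |(5x + 2)/(x + 10) − (37/17)| < 48|x − 7|/(17·(17/2)) = (96/289)|x − 7|, which is < ϵ once |x − 7| < (289/96)ϵ.
Take δ = min(17/2, (289/96)ϵ). Then 0 < |x − 7| < δ forces both bounds, so |(5x + 2)/(x + 10) − (37/17)| < ϵ.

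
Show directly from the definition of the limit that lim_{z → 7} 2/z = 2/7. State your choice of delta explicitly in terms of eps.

delta = min(7/2, (49/4)eps)

Suppose eps > 0. We seek delta > 0 such that 0 < |z − 7| < delta implies |2/z − (2/7)| < eps.
|2/z − (2/7)| = 2·|7 − z|/(7·|z|) = 2|z − 7|/(7|z|).
Restrict delta ≤ 7/2. Then |z − 7| < 7/2 gives |z| > 7/2, so 7|z| > 49/2.
Then |2/z − (2/7)| < 2|z − 7|/(49/2), which is < eps when |z − 7| < (49/4)eps.
Take delta = min(7/2, (49/4)eps). Then 0 < |z − 7| < delta gives both |z − 7| < 7/2 and |z − 7| < (49/4)eps, so |2/z − (2/7)| < eps.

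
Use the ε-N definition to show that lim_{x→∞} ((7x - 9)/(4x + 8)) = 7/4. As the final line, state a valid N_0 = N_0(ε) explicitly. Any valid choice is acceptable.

Let ε > 0 be given. We seek N_0 > 0 such that x > N_0 implies |(7x - 9)/(4x + 8) − (7/4)| < ε.
(7x - 9)/(4x + 8) − (7/4) = (4(7x - 9) − 7(4x + 8)) / (4(4x + 8)) = -92/(4(4x + 8)).
For x > 0 we have 4x + 8 > 4x, so |(7x - 9)/(4x + 8) − (7/4)| = 92/(4(4x + 8)) < 92/(4·4x) = (23/4)/x.
Thus |(7x - 9)/(4x + 8) − (7/4)| < ε whenever x > (23/4)/ε.
Take N_0 = (23/4)/ε. If x > N_0 then |(7x - 9)/(4x + 8) − (7/4)| < (23/4)/x < ε.

N_0 = (23/4)/ε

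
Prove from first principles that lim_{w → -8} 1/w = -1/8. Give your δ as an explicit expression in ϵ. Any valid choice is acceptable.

Let ϵ > 0 be given. We seek δ > 0 such that 0 < |w + 8| < δ implies |1/w + 1/8| < ϵ.
|1/w + 1/8| = |-8 − w|/(8·|w|) = |w + 8|/(8|w|).
Restrict δ ≤ 4. Then |w + 8| < 4 gives |w| > 4, so 8|w| > 32.
Then |1/w + 1/8| < |w + 8|/32, which is < ϵ when |w + 8| < 32ϵ.
Take δ = min(4, 32ϵ). Then 0 < |w + 8| < δ gives both |w + 8| < 4 and |w + 8| < 32ϵ, so |1/w + 1/8| < ϵ.

δ = min(4, 32ϵ)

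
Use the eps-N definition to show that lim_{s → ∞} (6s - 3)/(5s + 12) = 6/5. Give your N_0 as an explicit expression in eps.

Let eps > 0 be given. We seek N_0 > 0 such that s > N_0 implies |(6s - 3)/(5s + 12) − (6/5)| < eps.
(6s - 3)/(5s + 12) − (6/5) = (5(6s - 3) − 6(5s + 12)) / (5(5s + 12)) = -87/(5(5s + 12)).
For s > 0 we have 5s + 12 > 5s, so |(6s - 3)/(5s + 12) − (6/5)| = 87/(5(5s + 12)) < 87/(5·5s) = (87/25)/s.
Thus |(6s - 3)/(5s + 12) − (6/5)| < eps whenever s > (87/25)/eps.
Take N_0 = (87/25)/eps. If s > N_0 then |(6s - 3)/(5s + 12) − (6/5)| < (87/25)/s < eps.

N_0 = (87/25)/eps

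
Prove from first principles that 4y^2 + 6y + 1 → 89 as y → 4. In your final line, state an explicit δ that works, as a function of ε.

Suppose ε > 0. We want δ > 0 such that 0 < |y − 4| < δ implies |(4y^2 + 6y + 1) − 89| < ε.
(4y^2 + 6y + 1) − 89 = 4y^2 + 6y - 88 = (y − 4)(4y + 22).
So |(4y^2 + 6y + 1) − 89| = |y − 4|·|4y + 22|.
Assume first that |y − 4| < 2, so |y| < 6. Then |4y + 22| ≤ 4·6 + 22 = 46.
Hence |(4y^2 + 6y + 1) − 89| ≤ 46|y − 4| < ε provided |y − 4| < ε/46.
Choosing δ = min(2, ε/46) ensures both conditions, hence |(4y^2 + 6y + 1) − 89| < ε.

δ = min(2, ε/46)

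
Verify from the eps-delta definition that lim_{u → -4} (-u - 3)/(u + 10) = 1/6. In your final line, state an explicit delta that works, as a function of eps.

Let eps > 0 be given. We want delta > 0 with 0 < |u + 4| < delta ⇒ |(-u - 3)/(u + 10) − (1/6)| < eps.
Combining over a common denominator, (-u - 3)/(u + 10) − (1/6) = [(-u - 3)·6 − 1·(u + 10)] / [6·(u + 10)] = -7(u + 4) / (6(u + 10)).
So |(-u - 3)/(u + 10) − (1/6)| = 7|u + 4| / (6·|u + 10|).
Require delta ≤ 3, so |u + 10| ≥ |6| − |u + 4| > 6 − 3 = 3.
Hence |(-u - 3)/(u + 10) − (1/6)| < 7|u + 4|/(6·3) = (7/18)|u + 4|, which is < eps once |u + 4| < (18/7)eps.
Take delta = min(3, (18/7)eps). Then 0 < |u + 4| < delta forces both bounds, so |(-u - 3)/(u + 10) − (1/6)| < eps.

delta = min(3, (18/7)eps)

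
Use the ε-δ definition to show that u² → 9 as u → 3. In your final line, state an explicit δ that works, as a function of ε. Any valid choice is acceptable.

Let ε > 0 be given. We seek δ > 0 with 0 < |u − 3| < δ ⇒ |u² − 9| < ε.
Factor: u² − 9 = (u − 3)(u + 3), so |u² − 9| = |u − 3|·|u + 3|.
Restrict δ ≤ 2. Then |u − 3| < 2 gives |u| < 5, so by the triangle inequality |u + 3| ≤ 5 + 3 = 8.
Hence |u² − 9| ≤ 8|u − 3|, which is < ε once |u − 3| < ε/8.
Take δ = min(2, ε/8). If 0 < |u − 3| < δ then both bounds hold and |u² − 9| ≤ 8|u − 3| < 8·(ε/8) = ε.

δ = min(2, ε/8)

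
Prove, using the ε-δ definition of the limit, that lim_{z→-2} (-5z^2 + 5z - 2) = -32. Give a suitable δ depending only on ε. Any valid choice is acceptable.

δ = min(2, ε/35)

Fix ε > 0. We want δ > 0 such that 0 < |z + 2| < δ implies |(-5z^2 + 5z - 2) + 32| < ε.
(-5z^2 + 5z - 2) + 32 = -5z^2 + 5z + 30 = (z + 2)(-5z + 15).
So |(-5z^2 + 5z - 2) + 32| = |z + 2|·|-5z + 15|.
Require δ ≤ 2. Then |z + 2| < 2 gives |z| < 4, and by the triangle inequality |-5z + 15| ≤ 5·4 + 15 = 35.
Hence |(-5z^2 + 5z - 2) + 32| ≤ 35|z + 2| < ε provided |z + 2| < ε/35.
Take δ = min(2, ε/35). Then 0 < |z + 2| < δ gives both |z + 2| < 2 and |z + 2| < ε/35, so |(-5z^2 + 5z - 2) + 32| < ε.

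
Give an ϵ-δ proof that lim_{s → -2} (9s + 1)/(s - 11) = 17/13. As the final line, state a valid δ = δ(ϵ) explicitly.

δ = min(13/2, (169/200)ϵ)

Let ϵ > 0. We want δ > 0 with 0 < |s + 2| < δ ⇒ |(9s + 1)/(s - 11) − (17/13)| < ϵ.
Combining over a common denominator, (9s + 1)/(s - 11) − (17/13) = [(9s + 1)·(-13) − (-17)·(s - 11)] / [(-13)·(s - 11)] = -100(s + 2) / ((-13)(s - 11)).
So |(9s + 1)/(s - 11) − (17/13)| = 100|s + 2| / (13·|s − 11|).
Require δ ≤ 13/2, so |s − 11| ≥ |-13| − |s + 2| > 13 − 13/2 = 13/2.
Hence |(9s + 1)/(s - 11) − (17/13)| < 100|s + 2|/(13·(13/2)) = (200/169)|s + 2|, which is < ϵ once |s + 2| < (169/200)ϵ.
Take δ = min(13/2, (169/200)ϵ). Then 0 < |s + 2| < δ forces both bounds, so |(9s + 1)/(s - 11) − (17/13)| < ϵ.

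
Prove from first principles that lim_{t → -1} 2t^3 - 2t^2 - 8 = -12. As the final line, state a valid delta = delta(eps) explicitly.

Let eps > 0 be given. We want delta > 0 such that 0 < |t + 1| < delta implies |(2t^3 - 2t^2 - 8) + 12| < eps.
(2t^3 - 2t^2 - 8) + 12 = 2t^3 - 2t^2 + 4 = (t + 1)(2t^2 - 4t + 4).
So |(2t^3 - 2t^2 - 8) + 12| = |t + 1|·|2t^2 - 4t + 4|.
Require delta ≤ 1. Then |t + 1| < 1 gives |t| < 2, and by the triangle inequality |2t^2 - 4t + 4| ≤ 2·2^2 + 4·2 + 4 = 20.
Hence |(2t^3 - 2t^2 - 8) + 12| ≤ 20|t + 1| < eps provided |t + 1| < eps/20.
Choosing delta = min(1, eps/20) ensures both conditions, hence |(2t^3 - 2t^2 - 8) + 12| < eps.

delta = min(1, eps/20)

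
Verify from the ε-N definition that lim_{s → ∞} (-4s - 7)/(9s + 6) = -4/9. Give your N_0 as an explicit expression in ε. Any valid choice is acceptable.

N_0 = (13/27)/ε

Let ε > 0 be given. We seek N_0 > 0 such that s > N_0 implies |(-4s - 7)/(9s + 6) + 4/9| < ε.
(-4s - 7)/(9s + 6) + 4/9 = (9(-4s - 7) − (-4)(9s + 6)) / (9(9s + 6)) = -39/(9(9s + 6)).
For s > 0 we have 9s + 6 > 9s, so |(-4s - 7)/(9s + 6) + 4/9| = 39/(9(9s + 6)) < 39/(9·9s) = (13/27)/s.
Thus |(-4s - 7)/(9s + 6) + 4/9| < ε whenever s > (13/27)/ε.
Take N_0 = (13/27)/ε. If s > N_0 then |(-4s - 7)/(9s + 6) + 4/9| < (13/27)/s < ε.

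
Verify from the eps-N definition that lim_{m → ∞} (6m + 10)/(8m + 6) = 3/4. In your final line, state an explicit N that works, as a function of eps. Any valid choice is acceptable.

Suppose eps > 0. For m ≥ 1, |(6m + 10)/(8m + 6) − (3/4)| = |44|/(8(8m + 6)) = 44/(8(8m + 6)).
Since 8m + 6 ≥ 8m for m ≥ 1, this is ≤ 44/(8·8m) = (11/16)/m.
So |(6m + 10)/(8m + 6) − (3/4)| < eps whenever m > (11/16)/eps.
Take N = (11/16)/eps. If m > N then |(6m + 10)/(8m + 6) − (3/4)| ≤ (11/16)/m < eps.

N = (11/16)/eps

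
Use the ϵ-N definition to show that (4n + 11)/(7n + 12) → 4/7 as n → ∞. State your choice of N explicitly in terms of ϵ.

N = (29/49)/ϵ

Fix ϵ > 0. For n ≥ 1, |(4n + 11)/(7n + 12) − (4/7)| = |29|/(7(7n + 12)) = 29/(7(7n + 12)).
Since 7n + 12 ≥ 7n for n ≥ 1, this is ≤ 29/(7·7n) = (29/49)/n.
So |(4n + 11)/(7n + 12) − (4/7)| < ϵ whenever n > (29/49)/ϵ.
Take N = (29/49)/ϵ. If n > N then |(4n + 11)/(7n + 12) − (4/7)| ≤ (29/49)/n < ϵ.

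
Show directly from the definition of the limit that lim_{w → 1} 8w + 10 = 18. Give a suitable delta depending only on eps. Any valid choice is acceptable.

Fix eps > 0. We need delta > 0 so that 0 < |w − 1| < delta implies |(8w + 10) − 18| < eps.
|(8w + 10) − 18| = |8w - 8| = 8|w − 1|.
Thus it suffices that |w − 1| < eps/8.
Choosing delta = eps/8 gives |(8w + 10) − 18| = 8|w − 1| < eps whenever |w − 1| < delta.

delta = eps/8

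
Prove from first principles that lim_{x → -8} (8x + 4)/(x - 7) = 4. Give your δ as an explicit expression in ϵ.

δ = min(15/2, (15/8)ϵ)

Let ϵ > 0 be given. We want δ > 0 with 0 < |x + 8| < δ ⇒ |(8x + 4)/(x - 7) − 4| < ϵ.
Combining over a common denominator, (8x + 4)/(x - 7) − 4 = [(8x + 4)·(-15) − (-60)·(x - 7)] / [(-15)·(x - 7)] = -60(x + 8) / ((-15)(x - 7)).
So |(8x + 4)/(x - 7) − 4| = 60|x + 8| / (15·|x − 7|).
Require δ ≤ 15/2, so |x − 7| ≥ |-15| − |x + 8| > 15 − 15/2 = 15/2.
Hence |(8x + 4)/(x - 7) − 4| < 60|x + 8|/(15·(15/2)) = (8/15)|x + 8|, which is < ϵ once |x + 8| < (15/8)ϵ.
Take δ = min(15/2, (15/8)ϵ). Then 0 < |x + 8| < δ forces both bounds, so |(8x + 4)/(x - 7) − 4| < ϵ.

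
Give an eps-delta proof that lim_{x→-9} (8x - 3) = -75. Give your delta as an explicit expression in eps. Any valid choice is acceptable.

Fix eps > 0. We need delta > 0 so that 0 < |x + 9| < delta implies |(8x - 3) + 75| < eps.
Since (8x - 3) + 75 = 8(x + 9), we have |(8x - 3) + 75| = 8|x + 9|.
Thus it suffices that |x + 9| < eps/8.
Choosing delta = eps/8 gives |(8x - 3) + 75| = 8|x + 9| < eps whenever |x + 9| < delta.

delta = eps/8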